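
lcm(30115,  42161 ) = 210805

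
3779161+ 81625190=85404351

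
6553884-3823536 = 2730348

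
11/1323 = 11/1323 = 0.01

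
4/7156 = 1/1789=0.00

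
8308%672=244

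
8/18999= 8/18999 = 0.00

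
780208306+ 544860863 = 1325069169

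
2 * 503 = 1006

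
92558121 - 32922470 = 59635651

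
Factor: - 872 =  - 2^3 * 109^1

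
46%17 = 12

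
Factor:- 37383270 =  - 2^1 * 3^1*5^1 * 157^1 *7937^1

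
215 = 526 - 311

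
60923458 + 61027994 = 121951452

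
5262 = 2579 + 2683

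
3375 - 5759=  - 2384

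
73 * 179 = 13067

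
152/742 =76/371 = 0.20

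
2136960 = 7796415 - 5659455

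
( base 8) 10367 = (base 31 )4G3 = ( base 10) 4343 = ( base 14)1823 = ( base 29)54M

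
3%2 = 1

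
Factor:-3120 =-2^4*3^1*5^1*13^1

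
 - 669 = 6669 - 7338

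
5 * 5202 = 26010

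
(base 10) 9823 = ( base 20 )14B3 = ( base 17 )1GGE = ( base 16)265f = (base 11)7420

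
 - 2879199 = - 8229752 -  - 5350553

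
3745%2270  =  1475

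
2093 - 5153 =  - 3060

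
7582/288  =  26 + 47/144= 26.33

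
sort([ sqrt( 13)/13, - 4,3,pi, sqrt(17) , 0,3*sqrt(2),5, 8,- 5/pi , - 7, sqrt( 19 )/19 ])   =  [ - 7 ,- 4, - 5/pi,0  ,  sqrt( 19)/19,sqrt( 13)/13,  3, pi,sqrt( 17) , 3 * sqrt( 2),5, 8 ] 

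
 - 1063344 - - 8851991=7788647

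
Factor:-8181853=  -97^1*84349^1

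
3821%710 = 271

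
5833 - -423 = 6256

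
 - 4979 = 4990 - 9969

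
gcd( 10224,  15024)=48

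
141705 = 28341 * 5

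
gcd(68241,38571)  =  2967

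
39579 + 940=40519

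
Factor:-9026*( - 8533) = 77018858= 2^1*7^1 *23^1 * 53^1*4513^1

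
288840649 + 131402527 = 420243176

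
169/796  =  169/796 = 0.21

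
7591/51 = 148 + 43/51 = 148.84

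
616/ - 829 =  -1 + 213/829 = - 0.74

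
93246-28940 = 64306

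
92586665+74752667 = 167339332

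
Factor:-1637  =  -1637^1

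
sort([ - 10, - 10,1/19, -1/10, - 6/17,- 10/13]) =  [ - 10,  -  10, - 10/13, - 6/17, - 1/10, 1/19 ] 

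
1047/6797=1047/6797 = 0.15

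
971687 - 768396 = 203291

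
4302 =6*717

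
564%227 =110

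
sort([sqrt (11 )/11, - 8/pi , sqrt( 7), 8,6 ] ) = [-8/pi,sqrt(11)/11, sqrt( 7), 6,  8 ]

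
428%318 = 110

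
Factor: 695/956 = 2^ ( - 2)*5^1*139^1*239^( - 1)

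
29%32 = 29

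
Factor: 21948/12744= 2^(-1 )*3^(-2)*31^1= 31/18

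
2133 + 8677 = 10810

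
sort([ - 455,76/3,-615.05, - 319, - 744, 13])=[ - 744 , - 615.05 ,-455, -319 , 13,76/3 ] 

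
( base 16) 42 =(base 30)26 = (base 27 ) 2C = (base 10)66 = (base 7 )123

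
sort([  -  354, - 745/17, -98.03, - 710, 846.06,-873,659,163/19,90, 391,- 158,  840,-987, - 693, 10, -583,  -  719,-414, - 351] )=[-987, - 873, - 719, - 710, - 693,-583, - 414, - 354, - 351,-158, - 98.03,- 745/17, 163/19, 10, 90, 391,659, 840,  846.06]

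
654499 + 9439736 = 10094235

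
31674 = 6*5279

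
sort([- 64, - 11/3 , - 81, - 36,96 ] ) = [ - 81,- 64,-36 , - 11/3, 96 ]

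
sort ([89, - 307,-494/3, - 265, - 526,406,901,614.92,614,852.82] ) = [ - 526, -307, - 265, - 494/3, 89,406,614, 614.92,852.82,901]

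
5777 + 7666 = 13443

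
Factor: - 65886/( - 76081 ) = 2^1*3^1*79^1*139^1 * 76081^( - 1 )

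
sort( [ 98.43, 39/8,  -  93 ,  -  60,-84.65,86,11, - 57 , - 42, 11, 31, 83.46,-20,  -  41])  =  [ - 93 , - 84.65, -60, - 57, - 42, - 41,-20,39/8,  11, 11,  31,83.46,86, 98.43]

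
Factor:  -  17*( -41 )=697 = 17^1*41^1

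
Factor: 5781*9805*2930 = 166080325650 = 2^1*3^1*5^2*37^1 * 41^1 * 47^1*53^1*293^1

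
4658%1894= 870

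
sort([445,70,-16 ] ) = [ - 16, 70,445 ]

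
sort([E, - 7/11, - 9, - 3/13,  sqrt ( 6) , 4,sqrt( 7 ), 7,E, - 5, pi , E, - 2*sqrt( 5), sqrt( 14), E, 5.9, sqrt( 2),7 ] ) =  [  -  9,  -  5,-2*sqrt(5), - 7/11, - 3/13,  sqrt (2 ), sqrt( 6 ) , sqrt( 7), E,E, E , E,pi, sqrt(14 ),4,5.9, 7, 7]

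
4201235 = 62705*67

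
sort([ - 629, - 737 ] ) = [ - 737,-629] 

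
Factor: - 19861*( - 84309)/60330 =2^( - 1 )*5^( - 1) * 157^1*179^1*2011^( - 1)  *  19861^1 = 558153683/20110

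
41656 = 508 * 82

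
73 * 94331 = 6886163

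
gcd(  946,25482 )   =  2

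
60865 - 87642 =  - 26777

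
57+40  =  97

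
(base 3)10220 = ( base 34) 33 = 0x69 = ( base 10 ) 105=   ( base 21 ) 50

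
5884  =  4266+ 1618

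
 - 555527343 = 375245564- 930772907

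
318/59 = 5 + 23/59 = 5.39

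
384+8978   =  9362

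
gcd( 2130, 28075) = 5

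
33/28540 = 33/28540  =  0.00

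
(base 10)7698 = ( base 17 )19AE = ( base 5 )221243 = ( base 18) 15dc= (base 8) 17022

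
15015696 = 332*45228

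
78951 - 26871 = 52080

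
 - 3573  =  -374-3199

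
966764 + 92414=1059178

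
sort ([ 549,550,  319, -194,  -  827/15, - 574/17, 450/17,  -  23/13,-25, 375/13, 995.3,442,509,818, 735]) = [-194, - 827/15, - 574/17 ,  -  25, - 23/13,450/17, 375/13, 319, 442, 509, 549, 550, 735, 818,  995.3 ]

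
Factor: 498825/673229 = 675/911 = 3^3 *5^2 * 911^( - 1)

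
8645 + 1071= 9716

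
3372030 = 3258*1035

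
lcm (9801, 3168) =313632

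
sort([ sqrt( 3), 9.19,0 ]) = [0, sqrt(3 ), 9.19]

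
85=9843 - 9758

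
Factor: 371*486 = 180306 = 2^1*3^5*7^1*53^1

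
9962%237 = 8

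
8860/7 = 1265 + 5/7 = 1265.71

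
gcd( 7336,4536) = 56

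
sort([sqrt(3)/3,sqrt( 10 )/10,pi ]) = [sqrt( 10)/10, sqrt(3)/3,pi]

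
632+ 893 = 1525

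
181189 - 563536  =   - 382347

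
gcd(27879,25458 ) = 3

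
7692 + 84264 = 91956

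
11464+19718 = 31182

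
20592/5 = 20592/5= 4118.40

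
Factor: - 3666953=- 1747^1*2099^1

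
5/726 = 5/726= 0.01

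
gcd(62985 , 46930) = 1235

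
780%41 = 1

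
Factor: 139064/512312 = 17^(-1 )*3767^( -1 )*17383^1 = 17383/64039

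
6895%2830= 1235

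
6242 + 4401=10643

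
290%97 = 96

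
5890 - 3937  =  1953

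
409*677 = 276893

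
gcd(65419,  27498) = 1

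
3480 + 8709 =12189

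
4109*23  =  94507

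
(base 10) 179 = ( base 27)6h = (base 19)98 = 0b10110011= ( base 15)BE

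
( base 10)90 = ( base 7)156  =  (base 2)1011010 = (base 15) 60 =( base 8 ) 132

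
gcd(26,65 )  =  13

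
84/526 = 42/263 = 0.16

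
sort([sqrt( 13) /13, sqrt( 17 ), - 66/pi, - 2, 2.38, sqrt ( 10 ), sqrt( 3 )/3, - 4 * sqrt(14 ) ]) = [ - 66/pi,-4*sqrt( 14 ), - 2, sqrt (13 )/13, sqrt( 3 ) /3, 2.38,  sqrt( 10),sqrt(17)]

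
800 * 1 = 800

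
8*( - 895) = - 7160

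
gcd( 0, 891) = 891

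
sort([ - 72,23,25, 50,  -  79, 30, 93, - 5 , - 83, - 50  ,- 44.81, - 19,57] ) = [-83, - 79, - 72, - 50, - 44.81, - 19,  -  5 , 23, 25, 30, 50, 57, 93 ] 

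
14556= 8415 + 6141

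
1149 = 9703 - 8554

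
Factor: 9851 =9851^1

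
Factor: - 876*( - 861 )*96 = 72406656=2^7*3^3*7^1*41^1*73^1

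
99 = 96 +3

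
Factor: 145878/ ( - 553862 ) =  - 123/467=- 3^1*41^1*467^(-1)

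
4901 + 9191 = 14092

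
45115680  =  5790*7792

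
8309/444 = 18 + 317/444 = 18.71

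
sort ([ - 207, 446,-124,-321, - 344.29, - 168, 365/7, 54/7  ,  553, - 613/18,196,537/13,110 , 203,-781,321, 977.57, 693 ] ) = [ - 781,-344.29, - 321,-207, - 168,-124, - 613/18,54/7 , 537/13,365/7,110 , 196,203, 321, 446  ,  553,693,  977.57]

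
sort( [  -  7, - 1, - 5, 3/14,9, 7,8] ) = [  -  7,- 5, - 1, 3/14,7, 8, 9]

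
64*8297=531008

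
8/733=8/733 = 0.01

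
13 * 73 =949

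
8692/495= 8692/495 =17.56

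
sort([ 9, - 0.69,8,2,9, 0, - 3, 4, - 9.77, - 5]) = [ - 9.77, - 5, - 3, - 0.69,0, 2,4,8, 9 , 9 ] 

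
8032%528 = 112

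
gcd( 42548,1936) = 44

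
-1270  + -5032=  - 6302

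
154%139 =15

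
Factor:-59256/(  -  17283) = 24/7 = 2^3 * 3^1*7^ (-1)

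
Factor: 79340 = 2^2*5^1 * 3967^1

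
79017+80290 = 159307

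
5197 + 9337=14534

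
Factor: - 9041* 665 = - 6012265 = - 5^1*7^1*19^1* 9041^1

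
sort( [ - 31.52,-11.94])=[ - 31.52,-11.94]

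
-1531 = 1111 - 2642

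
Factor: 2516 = 2^2*17^1*37^1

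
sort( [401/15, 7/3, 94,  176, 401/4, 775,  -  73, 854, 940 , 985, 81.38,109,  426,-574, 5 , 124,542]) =[- 574, - 73,7/3,5,401/15, 81.38, 94, 401/4, 109,  124, 176, 426,542,775, 854, 940,985]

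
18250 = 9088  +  9162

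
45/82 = 45/82 = 0.55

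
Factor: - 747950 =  - 2^1*5^2*7^1*2137^1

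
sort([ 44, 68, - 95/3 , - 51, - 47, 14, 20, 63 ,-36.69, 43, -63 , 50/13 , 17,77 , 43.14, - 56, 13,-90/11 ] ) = [ - 63, - 56, - 51, - 47 , -36.69, - 95/3,  -  90/11, 50/13, 13,14, 17,20, 43,  43.14,44,63,68,  77]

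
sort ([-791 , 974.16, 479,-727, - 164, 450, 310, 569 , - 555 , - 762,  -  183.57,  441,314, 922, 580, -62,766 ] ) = [  -  791, - 762, - 727, - 555, - 183.57, - 164, - 62, 310  ,  314, 441, 450, 479, 569, 580 , 766, 922, 974.16 ] 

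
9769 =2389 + 7380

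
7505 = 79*95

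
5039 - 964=4075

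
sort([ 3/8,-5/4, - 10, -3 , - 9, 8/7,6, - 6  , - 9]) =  [ - 10 , - 9,-9 , - 6, - 3, - 5/4,3/8, 8/7,6]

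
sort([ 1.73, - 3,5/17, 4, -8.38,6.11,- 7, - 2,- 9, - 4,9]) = [-9,-8.38, - 7,-4 , - 3,-2, 5/17, 1.73,4,6.11,9 ] 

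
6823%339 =43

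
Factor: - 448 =-2^6 * 7^1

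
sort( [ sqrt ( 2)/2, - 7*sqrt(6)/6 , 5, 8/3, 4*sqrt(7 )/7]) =[ - 7*sqrt(6)/6, sqrt(2) /2, 4*sqrt ( 7)/7,8/3,5]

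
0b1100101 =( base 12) 85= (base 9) 122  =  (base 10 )101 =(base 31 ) 38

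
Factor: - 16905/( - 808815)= 7^1*23^1*7703^( -1) = 161/7703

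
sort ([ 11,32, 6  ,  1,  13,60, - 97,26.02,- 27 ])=[ - 97  , - 27, 1, 6,11,13,26.02,32,60]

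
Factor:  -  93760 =  -  2^6*5^1*293^1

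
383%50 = 33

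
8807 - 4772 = 4035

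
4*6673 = 26692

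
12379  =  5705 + 6674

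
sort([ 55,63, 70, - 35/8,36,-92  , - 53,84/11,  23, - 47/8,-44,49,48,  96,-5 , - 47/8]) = [ - 92 ,-53, - 44,  -  47/8,-47/8 , - 5,-35/8,  84/11,23,36,48, 49,55, 63, 70, 96 ]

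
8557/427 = 20+17/427 = 20.04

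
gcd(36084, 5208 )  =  372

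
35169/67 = 35169/67 =524.91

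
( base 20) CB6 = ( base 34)4BS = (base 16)13a2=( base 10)5026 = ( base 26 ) 7b8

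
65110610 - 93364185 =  - 28253575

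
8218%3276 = 1666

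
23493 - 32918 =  - 9425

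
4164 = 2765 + 1399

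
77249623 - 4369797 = 72879826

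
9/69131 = 9/69131 = 0.00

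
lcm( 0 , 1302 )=0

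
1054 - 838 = 216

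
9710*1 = 9710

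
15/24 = 5/8 = 0.62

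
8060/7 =8060/7 = 1151.43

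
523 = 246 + 277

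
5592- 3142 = 2450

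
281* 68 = 19108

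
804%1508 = 804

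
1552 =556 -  -996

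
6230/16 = 389+3/8 = 389.38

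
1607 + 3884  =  5491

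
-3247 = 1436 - 4683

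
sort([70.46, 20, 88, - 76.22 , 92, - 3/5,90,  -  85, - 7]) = [-85, - 76.22, - 7, - 3/5, 20,70.46 , 88 , 90, 92 ]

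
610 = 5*122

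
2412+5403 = 7815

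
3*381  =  1143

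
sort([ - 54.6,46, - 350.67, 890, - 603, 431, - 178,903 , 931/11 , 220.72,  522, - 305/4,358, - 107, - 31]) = [ - 603, - 350.67, - 178  , - 107, - 305/4 , - 54.6 , - 31, 46,931/11, 220.72,358,  431 , 522,890,903 ]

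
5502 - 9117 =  - 3615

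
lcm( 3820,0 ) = 0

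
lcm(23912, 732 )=71736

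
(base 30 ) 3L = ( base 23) 4J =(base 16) 6F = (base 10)111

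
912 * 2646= 2413152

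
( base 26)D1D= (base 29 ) aeb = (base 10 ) 8827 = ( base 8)21173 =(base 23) GFI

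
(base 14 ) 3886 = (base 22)kai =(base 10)9918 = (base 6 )113530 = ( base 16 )26BE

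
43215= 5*8643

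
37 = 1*37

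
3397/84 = 3397/84=40.44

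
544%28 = 12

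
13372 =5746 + 7626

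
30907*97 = 2997979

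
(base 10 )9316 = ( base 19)16f6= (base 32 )934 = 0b10010001100100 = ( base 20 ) 135g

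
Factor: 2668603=7^1*53^1* 7193^1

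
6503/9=6503/9 =722.56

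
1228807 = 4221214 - 2992407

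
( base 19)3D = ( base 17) 42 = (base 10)70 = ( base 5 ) 240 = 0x46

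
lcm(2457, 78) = 4914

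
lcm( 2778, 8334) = 8334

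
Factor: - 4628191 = -19^1 * 243589^1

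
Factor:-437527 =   -  437527^1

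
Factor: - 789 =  - 3^1  *263^1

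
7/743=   7/743  =  0.01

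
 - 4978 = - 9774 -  - 4796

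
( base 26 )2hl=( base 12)1073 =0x717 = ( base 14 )939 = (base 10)1815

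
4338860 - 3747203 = 591657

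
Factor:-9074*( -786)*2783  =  2^2 * 3^1 * 11^2*13^1*23^1*131^1*349^1 = 19848812412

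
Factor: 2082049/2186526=2^( - 1)*3^( -1)*373^(-1)*977^( -1 )*2082049^1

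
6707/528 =12  +  371/528  =  12.70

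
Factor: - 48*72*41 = - 141696 = -2^7*3^3*41^1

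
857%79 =67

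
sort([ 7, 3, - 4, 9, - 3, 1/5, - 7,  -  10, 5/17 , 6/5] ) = [ - 10, - 7, -4, - 3, 1/5 , 5/17,6/5, 3 , 7, 9 ] 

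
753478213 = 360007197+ 393471016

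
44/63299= 44/63299=0.00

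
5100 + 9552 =14652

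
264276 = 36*7341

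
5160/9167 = 5160/9167  =  0.56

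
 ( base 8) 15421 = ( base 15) 20BE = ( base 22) E6L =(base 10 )6929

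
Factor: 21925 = 5^2 *877^1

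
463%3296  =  463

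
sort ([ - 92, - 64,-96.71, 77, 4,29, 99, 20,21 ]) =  [ - 96.71, - 92, - 64 , 4, 20,21,29,77, 99]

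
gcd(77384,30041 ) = 1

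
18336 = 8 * 2292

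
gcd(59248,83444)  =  92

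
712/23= 712/23 = 30.96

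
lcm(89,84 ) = 7476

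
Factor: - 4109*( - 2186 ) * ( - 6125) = -2^1*5^3 * 7^3*  587^1*1093^1 = - 55016428250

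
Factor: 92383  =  92383^1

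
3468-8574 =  - 5106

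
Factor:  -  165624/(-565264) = 2^(-1) * 3^1*7^(-3 )*67^1 = 201/686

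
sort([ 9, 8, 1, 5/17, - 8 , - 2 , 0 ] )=[  -  8, -2, 0 , 5/17,1, 8 , 9 ]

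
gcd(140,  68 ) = 4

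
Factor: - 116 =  - 2^2*29^1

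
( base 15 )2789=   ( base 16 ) 2106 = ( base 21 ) j3c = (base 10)8454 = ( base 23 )fmd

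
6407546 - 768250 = 5639296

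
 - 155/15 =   -  31/3 = - 10.33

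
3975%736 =295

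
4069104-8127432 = - 4058328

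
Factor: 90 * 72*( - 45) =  - 2^4*3^6*5^2 =-  291600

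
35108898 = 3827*9174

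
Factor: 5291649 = 3^4*11^1*  5939^1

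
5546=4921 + 625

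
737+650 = 1387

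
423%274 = 149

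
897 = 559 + 338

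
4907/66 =74 + 23/66= 74.35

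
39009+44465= 83474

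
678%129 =33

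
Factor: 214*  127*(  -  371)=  - 2^1*7^1 *53^1*107^1*127^1 = - 10083038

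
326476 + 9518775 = 9845251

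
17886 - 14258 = 3628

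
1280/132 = 320/33 = 9.70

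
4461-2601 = 1860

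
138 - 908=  - 770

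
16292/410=8146/205 = 39.74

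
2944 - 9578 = - 6634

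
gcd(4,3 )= 1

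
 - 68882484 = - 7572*9097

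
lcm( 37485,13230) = 224910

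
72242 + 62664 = 134906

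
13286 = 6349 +6937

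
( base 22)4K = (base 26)44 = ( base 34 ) 36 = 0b1101100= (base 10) 108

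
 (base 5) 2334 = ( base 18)112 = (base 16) 158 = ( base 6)1332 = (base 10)344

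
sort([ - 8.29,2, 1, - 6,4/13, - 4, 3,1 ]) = [- 8.29, - 6, - 4,4/13, 1,  1,2 , 3] 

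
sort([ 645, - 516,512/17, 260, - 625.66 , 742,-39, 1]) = [-625.66, - 516 , - 39, 1,  512/17,260, 645, 742 ]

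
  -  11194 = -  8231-2963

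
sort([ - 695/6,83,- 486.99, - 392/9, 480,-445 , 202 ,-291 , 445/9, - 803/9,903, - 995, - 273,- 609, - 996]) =[ - 996,  -  995, - 609, - 486.99, -445,  -  291, - 273,-695/6, - 803/9, - 392/9,  445/9, 83,  202 , 480, 903 ]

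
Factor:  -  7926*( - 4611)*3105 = 113477770530 = 2^1*3^5*5^1*23^1*29^1*53^1*1321^1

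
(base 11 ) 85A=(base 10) 1033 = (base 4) 100021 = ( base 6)4441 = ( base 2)10000001001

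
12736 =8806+3930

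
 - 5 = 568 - 573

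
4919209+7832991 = 12752200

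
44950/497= 90 + 220/497 = 90.44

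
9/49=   9/49=0.18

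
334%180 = 154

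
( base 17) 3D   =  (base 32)20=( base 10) 64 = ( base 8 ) 100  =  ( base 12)54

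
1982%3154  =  1982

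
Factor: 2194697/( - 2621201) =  - 11^( - 1)*238291^ ( - 1)*2194697^1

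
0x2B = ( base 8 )53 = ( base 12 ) 37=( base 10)43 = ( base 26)1H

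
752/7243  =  752/7243 = 0.10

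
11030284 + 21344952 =32375236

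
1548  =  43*36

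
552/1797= 184/599 = 0.31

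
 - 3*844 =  - 2532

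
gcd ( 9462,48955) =1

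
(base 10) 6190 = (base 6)44354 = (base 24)AHM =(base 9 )8437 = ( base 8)14056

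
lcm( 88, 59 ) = 5192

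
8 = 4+4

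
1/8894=1/8894=0.00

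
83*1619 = 134377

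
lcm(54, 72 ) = 216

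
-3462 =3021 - 6483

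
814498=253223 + 561275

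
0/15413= 0=0.00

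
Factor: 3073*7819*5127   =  123190463949 =3^1*7^2*439^1*1117^1*1709^1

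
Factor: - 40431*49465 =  - 1999919415 = -3^1*5^1*13^1*761^1*13477^1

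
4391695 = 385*11407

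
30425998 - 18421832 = 12004166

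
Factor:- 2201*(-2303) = 5068903=7^2*31^1*47^1*71^1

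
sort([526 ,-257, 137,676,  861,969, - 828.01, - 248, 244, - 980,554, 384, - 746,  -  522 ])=[ - 980,-828.01,  -  746, - 522, - 257,-248, 137, 244, 384,  526, 554 , 676,861, 969 ] 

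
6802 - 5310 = 1492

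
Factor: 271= 271^1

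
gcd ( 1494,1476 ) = 18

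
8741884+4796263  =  13538147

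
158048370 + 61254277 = 219302647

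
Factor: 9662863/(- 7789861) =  - 7^1*139^1*809^ ( - 1 )*9629^( - 1)*9931^1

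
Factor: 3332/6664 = 1/2 = 2^( - 1 )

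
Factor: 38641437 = 3^2*419^1*10247^1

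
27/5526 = 3/614 = 0.00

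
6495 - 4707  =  1788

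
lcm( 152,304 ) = 304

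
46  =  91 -45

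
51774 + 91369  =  143143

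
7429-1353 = 6076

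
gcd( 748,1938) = 34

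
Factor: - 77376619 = - 449^1 * 172331^1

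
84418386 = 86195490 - 1777104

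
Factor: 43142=2^1 * 11^1*37^1 * 53^1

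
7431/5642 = 7431/5642 = 1.32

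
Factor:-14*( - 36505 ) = 2^1 * 5^1*7^3*149^1 = 511070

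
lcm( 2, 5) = 10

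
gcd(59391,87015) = 3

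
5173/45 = 114  +  43/45= 114.96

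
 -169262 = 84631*( - 2) 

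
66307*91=6033937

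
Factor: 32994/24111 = 2^1*13^1*19^( - 1) = 26/19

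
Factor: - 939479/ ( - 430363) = 199^1 *607^( -1) *709^(-1)*4721^1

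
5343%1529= 756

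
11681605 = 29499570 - 17817965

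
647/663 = 647/663 =0.98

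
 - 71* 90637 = -6435227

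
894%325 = 244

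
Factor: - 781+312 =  - 469 = - 7^1*67^1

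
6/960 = 1/160 = 0.01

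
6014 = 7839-1825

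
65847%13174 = 13151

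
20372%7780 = 4812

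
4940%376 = 52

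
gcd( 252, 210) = 42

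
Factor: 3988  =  2^2 * 997^1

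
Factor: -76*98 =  - 7448 = - 2^3*  7^2*19^1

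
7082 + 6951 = 14033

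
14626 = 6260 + 8366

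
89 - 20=69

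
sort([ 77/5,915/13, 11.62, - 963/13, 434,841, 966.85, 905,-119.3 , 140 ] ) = [ - 119.3, - 963/13 , 11.62, 77/5,915/13, 140, 434,841, 905, 966.85]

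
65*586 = 38090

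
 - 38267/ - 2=38267/2 = 19133.50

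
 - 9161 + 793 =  - 8368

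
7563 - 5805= 1758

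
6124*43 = 263332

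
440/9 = 440/9 =48.89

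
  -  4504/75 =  - 61 + 71/75= - 60.05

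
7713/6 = 2571/2 = 1285.50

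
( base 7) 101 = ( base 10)50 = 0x32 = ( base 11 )46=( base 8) 62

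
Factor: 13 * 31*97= 13^1*31^1 * 97^1 = 39091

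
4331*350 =1515850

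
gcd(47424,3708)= 12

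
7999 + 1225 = 9224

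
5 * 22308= 111540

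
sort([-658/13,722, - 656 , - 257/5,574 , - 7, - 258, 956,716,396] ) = [ - 656, - 258, - 257/5, - 658/13,  -  7,396  ,  574,716,722 , 956] 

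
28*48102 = 1346856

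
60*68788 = 4127280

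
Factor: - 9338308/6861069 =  - 2^2*3^(-2)*7^1*229^(-1 )*359^1 * 929^1*3329^( - 1)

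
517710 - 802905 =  - 285195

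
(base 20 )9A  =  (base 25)7F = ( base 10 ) 190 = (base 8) 276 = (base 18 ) aa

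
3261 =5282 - 2021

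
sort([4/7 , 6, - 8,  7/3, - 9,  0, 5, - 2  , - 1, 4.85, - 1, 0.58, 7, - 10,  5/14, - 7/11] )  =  [ - 10,- 9, - 8, - 2, - 1, - 1,-7/11,0, 5/14 , 4/7, 0.58, 7/3, 4.85,  5, 6, 7]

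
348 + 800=1148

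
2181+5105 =7286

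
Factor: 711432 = 2^3 * 3^2 * 41^1*241^1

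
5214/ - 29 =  - 5214/29 = -179.79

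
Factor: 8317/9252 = 2^( - 2 )*3^ (-2 )*257^(  -  1 )*8317^1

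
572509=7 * 81787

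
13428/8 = 3357/2 = 1678.50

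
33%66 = 33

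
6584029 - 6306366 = 277663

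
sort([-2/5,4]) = [ - 2/5,4 ] 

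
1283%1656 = 1283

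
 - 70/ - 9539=70/9539= 0.01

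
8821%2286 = 1963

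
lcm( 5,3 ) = 15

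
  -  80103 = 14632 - 94735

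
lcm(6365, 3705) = 248235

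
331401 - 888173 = -556772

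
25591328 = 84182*304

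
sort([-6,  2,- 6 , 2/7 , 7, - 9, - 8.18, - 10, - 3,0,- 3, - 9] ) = [ - 10,-9,-9, - 8.18, - 6,-6, - 3,-3,0, 2/7, 2 , 7 ]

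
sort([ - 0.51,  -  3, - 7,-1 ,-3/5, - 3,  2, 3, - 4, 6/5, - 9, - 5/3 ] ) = [ -9,-7, - 4, - 3,-3, - 5/3, - 1, -3/5, - 0.51, 6/5, 2, 3]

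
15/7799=15/7799 = 0.00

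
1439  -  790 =649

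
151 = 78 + 73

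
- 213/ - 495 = 71/165 = 0.43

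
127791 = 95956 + 31835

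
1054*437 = 460598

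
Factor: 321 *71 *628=14312748 = 2^2*3^1*71^1*107^1*157^1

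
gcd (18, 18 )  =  18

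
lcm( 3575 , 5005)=25025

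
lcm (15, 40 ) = 120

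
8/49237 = 8/49237 = 0.00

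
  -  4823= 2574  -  7397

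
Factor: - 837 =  - 3^3 * 31^1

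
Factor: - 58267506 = - 2^1 * 3^1*11^1*101^1  *  8741^1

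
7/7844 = 7/7844 = 0.00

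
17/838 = 17/838 = 0.02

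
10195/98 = 10195/98 = 104.03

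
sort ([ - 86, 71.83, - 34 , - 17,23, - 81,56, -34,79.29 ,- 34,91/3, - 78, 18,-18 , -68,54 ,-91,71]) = [ - 91, - 86,  -  81, - 78, - 68, - 34,-34, - 34,  -  18,  -  17,18,23,91/3,54,56,71, 71.83,79.29] 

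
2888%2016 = 872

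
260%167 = 93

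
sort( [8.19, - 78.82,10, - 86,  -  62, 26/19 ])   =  [-86  ,- 78.82, - 62 , 26/19,8.19, 10 ]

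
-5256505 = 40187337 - 45443842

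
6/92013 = 2/30671= 0.00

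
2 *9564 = 19128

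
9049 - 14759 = - 5710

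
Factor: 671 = 11^1*61^1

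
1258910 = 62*20305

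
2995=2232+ 763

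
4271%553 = 400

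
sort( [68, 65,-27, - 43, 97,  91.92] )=[ - 43, - 27,65, 68, 91.92, 97 ]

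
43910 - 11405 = 32505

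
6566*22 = 144452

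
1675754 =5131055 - 3455301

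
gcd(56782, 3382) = 178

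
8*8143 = 65144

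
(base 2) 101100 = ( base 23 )1L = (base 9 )48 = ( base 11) 40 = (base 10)44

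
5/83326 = 5/83326 = 0.00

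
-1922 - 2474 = -4396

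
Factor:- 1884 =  - 2^2*3^1*157^1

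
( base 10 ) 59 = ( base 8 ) 73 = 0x3b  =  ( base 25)29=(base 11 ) 54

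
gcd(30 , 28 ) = 2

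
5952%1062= 642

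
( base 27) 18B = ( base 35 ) RB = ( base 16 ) 3BC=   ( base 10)956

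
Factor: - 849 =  - 3^1*283^1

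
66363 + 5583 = 71946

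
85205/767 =85205/767 = 111.09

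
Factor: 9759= 3^1*3253^1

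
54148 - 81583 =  - 27435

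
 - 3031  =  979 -4010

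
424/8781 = 424/8781  =  0.05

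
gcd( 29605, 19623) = 31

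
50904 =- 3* ( - 16968 ) 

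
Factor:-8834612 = - 2^2 * 2208653^1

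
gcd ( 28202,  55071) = 1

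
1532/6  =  766/3  =  255.33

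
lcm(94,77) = 7238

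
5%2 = 1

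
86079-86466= - 387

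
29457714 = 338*87153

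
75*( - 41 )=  - 3075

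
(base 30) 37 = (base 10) 97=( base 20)4H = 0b1100001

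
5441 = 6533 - 1092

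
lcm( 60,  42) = 420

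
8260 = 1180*7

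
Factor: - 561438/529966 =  - 3^3*23^ ( - 1) * 37^1 * 41^ (-1 ) = - 999/943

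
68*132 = 8976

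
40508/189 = 214+62/189 =214.33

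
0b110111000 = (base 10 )440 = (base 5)3230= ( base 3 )121022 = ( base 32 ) do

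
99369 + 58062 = 157431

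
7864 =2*3932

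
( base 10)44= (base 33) 1B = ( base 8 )54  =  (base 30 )1e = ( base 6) 112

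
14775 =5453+9322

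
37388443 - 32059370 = 5329073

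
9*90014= 810126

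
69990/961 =69990/961 = 72.83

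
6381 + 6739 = 13120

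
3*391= 1173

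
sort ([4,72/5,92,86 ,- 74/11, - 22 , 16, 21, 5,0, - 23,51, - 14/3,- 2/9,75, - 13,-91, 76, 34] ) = [ - 91,-23, - 22,-13, - 74/11, - 14/3, - 2/9,0, 4, 5, 72/5,16,  21,34, 51, 75, 76, 86,  92]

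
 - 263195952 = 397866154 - 661062106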